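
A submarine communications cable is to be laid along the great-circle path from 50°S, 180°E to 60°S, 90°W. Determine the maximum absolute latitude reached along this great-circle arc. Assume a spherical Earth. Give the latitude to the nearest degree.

The great circle lies in the plane with unit normal n̂ = (p₁ × p₂)/|p₁ × p₂|.
Here n̂_z ≈ +0.430; the vertex latitude is φ_max = arccos|n̂_z| ≈ 64.6°.

≈ 65°S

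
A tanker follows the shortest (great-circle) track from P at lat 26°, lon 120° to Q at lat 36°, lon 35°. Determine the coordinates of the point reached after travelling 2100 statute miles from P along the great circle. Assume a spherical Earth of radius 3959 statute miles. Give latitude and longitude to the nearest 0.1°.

≈ lat 38.1°, lon 86.8°

Write both endpoints as unit vectors p₁, p₂ with components (cos φ cos λ, cos φ sin λ, sin φ).
The central angle between the endpoints is δ = arccos(p₁·p₂) ≈ 1.244 rad (71.3°). The total great-circle distance is δ·R ≈ 1.244 × 3959 ≈ 4925 mi, so the target fraction is f = 2100/4925 ≈ 0.426.
Interpolate at f ≈ 0.426 with slerp weights a = sin((1−f)δ)/sin δ ≈ 0.691, b = sin(fδ)/sin δ ≈ 0.534.
p = a·p₁ + b·p₂ ≈ (0.043, 0.786, 0.617); φ = arcsin(p_z) ≈ 38.09°, λ = atan2(p_y, p_x) ≈ 86.84°.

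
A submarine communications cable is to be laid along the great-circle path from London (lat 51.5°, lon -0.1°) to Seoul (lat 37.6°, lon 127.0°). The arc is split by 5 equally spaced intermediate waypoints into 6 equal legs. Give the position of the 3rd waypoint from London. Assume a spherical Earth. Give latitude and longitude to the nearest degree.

≈ lat 65°, lon 77°

Write both endpoints as unit vectors p₁, p₂ with components (cos φ cos λ, cos φ sin λ, sin φ).
The central angle between the endpoints is δ = arccos(p₁·p₂) ≈ 1.390 rad (79.6°).
Interpolate at f = 3/6 with slerp weights a = sin((1−f)δ)/sin δ ≈ 0.651, b = sin(fδ)/sin δ ≈ 0.651.
p = a·p₁ + b·p₂ ≈ (0.095, 0.411, 0.907); φ = arcsin(p_z) ≈ 65.04°, λ = atan2(p_y, p_x) ≈ 77.01°.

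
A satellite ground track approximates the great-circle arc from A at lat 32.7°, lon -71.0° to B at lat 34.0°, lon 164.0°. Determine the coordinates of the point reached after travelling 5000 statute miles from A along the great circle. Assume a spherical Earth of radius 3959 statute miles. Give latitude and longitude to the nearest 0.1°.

≈ lat 48.6°, lon -171.6°

From cos δ = sin φ₁ sin φ₂ + cos φ₁ cos φ₂ cos Δλ, the central angle is δ ≈ 1.669 rad (95.6°). The total great-circle distance is δ·R ≈ 1.669 × 3959 ≈ 6608 mi, so the target fraction is f = 5000/6608 ≈ 0.757.
Interpolate at f ≈ 0.757 with slerp weights a = sin((1−f)δ)/sin δ ≈ 0.397, b = sin(fδ)/sin δ ≈ 0.958.
p = a·p₁ + b·p₂ ≈ (-0.654, -0.097, 0.750); φ = arcsin(p_z) ≈ 48.58°, λ = atan2(p_y, p_x) ≈ -171.57°.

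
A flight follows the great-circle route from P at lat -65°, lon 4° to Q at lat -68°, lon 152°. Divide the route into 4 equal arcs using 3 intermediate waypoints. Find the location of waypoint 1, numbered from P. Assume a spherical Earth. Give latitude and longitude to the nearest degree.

Convert each endpoint to a unit vector on the sphere (x = cos φ cos λ, y = cos φ sin λ, z = sin φ).
The central angle between the endpoints is δ = arccos(p₁·p₂) ≈ 0.787 rad (45.1°).
Interpolate at f = 1/4 with slerp weights a = sin((1−f)δ)/sin δ ≈ 0.786, b = sin(fδ)/sin δ ≈ 0.276.
p = a·p₁ + b·p₂ ≈ (0.240, 0.072, -0.968); φ = arcsin(p_z) ≈ -75.49°, λ = atan2(p_y, p_x) ≈ 16.63°.

≈ lat -75°, lon 17°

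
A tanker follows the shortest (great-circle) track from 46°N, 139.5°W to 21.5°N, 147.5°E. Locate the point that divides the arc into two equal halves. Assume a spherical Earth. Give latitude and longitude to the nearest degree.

Convert each endpoint to a unit vector on the sphere (x = cos φ cos λ, y = cos φ sin λ, z = sin φ).
The central angle between the endpoints is δ = arccos(p₁·p₂) ≈ 1.101 rad (63.1°).
Interpolate at f = 1/2 with slerp weights a = sin((1−f)δ)/sin δ ≈ 0.587, b = sin(fδ)/sin δ ≈ 0.587.
p = a·p₁ + b·p₂ ≈ (-0.770, 0.029, 0.637); φ = arcsin(p_z) ≈ 39.57°, λ = atan2(p_y, p_x) ≈ 177.87°.

≈ 40°N, 178°E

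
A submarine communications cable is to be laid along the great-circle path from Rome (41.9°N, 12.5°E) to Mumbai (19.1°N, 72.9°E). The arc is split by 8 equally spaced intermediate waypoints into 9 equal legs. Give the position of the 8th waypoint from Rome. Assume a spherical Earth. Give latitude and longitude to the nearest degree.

Convert each endpoint to a unit vector on the sphere (x = cos φ cos λ, y = cos φ sin λ, z = sin φ).
The central angle between the endpoints is δ = arccos(p₁·p₂) ≈ 0.969 rad (55.5°).
Interpolate at f = 8/9 with slerp weights a = sin((1−f)δ)/sin δ ≈ 0.130, b = sin(fδ)/sin δ ≈ 0.920.
p = a·p₁ + b·p₂ ≈ (0.350, 0.852, 0.388); φ = arcsin(p_z) ≈ 22.85°, λ = atan2(p_y, p_x) ≈ 67.65°.

≈ 23°N, 68°E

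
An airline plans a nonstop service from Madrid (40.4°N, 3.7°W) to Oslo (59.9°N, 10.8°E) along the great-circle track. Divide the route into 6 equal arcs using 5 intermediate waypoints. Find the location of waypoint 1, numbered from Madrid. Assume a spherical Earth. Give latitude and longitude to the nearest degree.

Write both endpoints as unit vectors p₁, p₂ with components (cos φ cos λ, cos φ sin λ, sin φ).
The central angle between the endpoints is δ = arccos(p₁·p₂) ≈ 0.375 rad (21.5°).
Interpolate at f = 1/6 with slerp weights a = sin((1−f)δ)/sin δ ≈ 0.839, b = sin(fδ)/sin δ ≈ 0.171.
p = a·p₁ + b·p₂ ≈ (0.722, -0.025, 0.692); φ = arcsin(p_z) ≈ 43.75°, λ = atan2(p_y, p_x) ≈ -2.00°.

≈ 44°N, 2°W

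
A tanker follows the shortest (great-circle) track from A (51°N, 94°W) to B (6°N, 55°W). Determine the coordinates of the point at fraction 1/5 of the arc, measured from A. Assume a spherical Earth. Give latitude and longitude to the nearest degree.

≈ (43°N, 82°W)

Convert each endpoint to a unit vector on the sphere (x = cos φ cos λ, y = cos φ sin λ, z = sin φ).
The central angle between the endpoints is δ = arccos(p₁·p₂) ≈ 0.967 rad (55.4°).
Interpolate at f = 1/5 with slerp weights a = sin((1−f)δ)/sin δ ≈ 0.849, b = sin(fδ)/sin δ ≈ 0.233.
p = a·p₁ + b·p₂ ≈ (0.096, -0.723, 0.684); φ = arcsin(p_z) ≈ 43.16°, λ = atan2(p_y, p_x) ≈ -82.44°.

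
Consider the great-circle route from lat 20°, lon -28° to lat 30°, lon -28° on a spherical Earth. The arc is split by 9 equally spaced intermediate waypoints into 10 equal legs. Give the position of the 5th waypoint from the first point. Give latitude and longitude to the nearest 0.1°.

≈ lat 25.0°, lon -28.0°

Write both endpoints as unit vectors p₁, p₂ with components (cos φ cos λ, cos φ sin λ, sin φ).
The central angle between the endpoints is δ = arccos(p₁·p₂) ≈ 0.175 rad (10.0°).
Interpolate at f = 5/10 with slerp weights a = sin((1−f)δ)/sin δ ≈ 0.502, b = sin(fδ)/sin δ ≈ 0.502.
p = a·p₁ + b·p₂ ≈ (0.800, -0.425, 0.423); φ = arcsin(p_z) ≈ 25.00°, λ = atan2(p_y, p_x) ≈ -28.00°.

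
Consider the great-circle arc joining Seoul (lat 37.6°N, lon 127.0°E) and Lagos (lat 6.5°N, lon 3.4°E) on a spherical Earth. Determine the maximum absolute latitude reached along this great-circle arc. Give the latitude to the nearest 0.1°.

≈ 45.2°N

The great circle lies in the plane with unit normal n̂ = (p₁ × p₂)/|p₁ × p₂|.
Here n̂_z ≈ -0.705; the vertex latitude is φ_max = arccos|n̂_z| ≈ 45.2°.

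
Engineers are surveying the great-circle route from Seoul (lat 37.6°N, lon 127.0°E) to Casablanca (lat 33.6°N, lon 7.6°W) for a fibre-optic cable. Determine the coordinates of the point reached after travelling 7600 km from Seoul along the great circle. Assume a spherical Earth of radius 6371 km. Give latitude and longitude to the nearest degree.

Write both endpoints as unit vectors p₁, p₂ with components (cos φ cos λ, cos φ sin λ, sin φ).
The central angle between the endpoints is δ = arccos(p₁·p₂) ≈ 1.697 rad (97.2°). The total great-circle distance is δ·R ≈ 1.697 × 6371 ≈ 10811 km, so the target fraction is f = 7600/10811 ≈ 0.703.
Interpolate at f ≈ 0.703 with slerp weights a = sin((1−f)δ)/sin δ ≈ 0.487, b = sin(fδ)/sin δ ≈ 0.937.
p = a·p₁ + b·p₂ ≈ (0.541, 0.205, 0.815); φ = arcsin(p_z) ≈ 54.63°, λ = atan2(p_y, p_x) ≈ 20.72°.

≈ lat 55°N, lon 21°E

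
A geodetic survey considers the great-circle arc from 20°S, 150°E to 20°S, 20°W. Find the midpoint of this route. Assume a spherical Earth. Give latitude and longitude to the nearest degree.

≈ 77°S, 65°E

From cos δ = sin φ₁ sin φ₂ + cos φ₁ cos φ₂ cos Δλ, the central angle is δ ≈ 2.423 rad (138.8°).
Interpolate at f = 1/2 with slerp weights a = sin((1−f)δ)/sin δ ≈ 1.422, b = sin(fδ)/sin δ ≈ 1.422.
p = a·p₁ + b·p₂ ≈ (0.098, 0.211, -0.973); φ = arcsin(p_z) ≈ -76.53°, λ = atan2(p_y, p_x) ≈ 65.00°.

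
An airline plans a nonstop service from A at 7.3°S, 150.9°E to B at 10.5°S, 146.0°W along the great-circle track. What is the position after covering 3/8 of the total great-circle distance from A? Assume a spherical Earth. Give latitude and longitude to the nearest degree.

≈ 10°S, 174°E

Convert each endpoint to a unit vector on the sphere (x = cos φ cos λ, y = cos φ sin λ, z = sin φ).
The central angle between the endpoints is δ = arccos(p₁·p₂) ≈ 1.088 rad (62.3°).
Interpolate at f = 3/8 with slerp weights a = sin((1−f)δ)/sin δ ≈ 0.710, b = sin(fδ)/sin δ ≈ 0.448.
p = a·p₁ + b·p₂ ≈ (-0.980, 0.096, -0.172); φ = arcsin(p_z) ≈ -9.89°, λ = atan2(p_y, p_x) ≈ 174.40°.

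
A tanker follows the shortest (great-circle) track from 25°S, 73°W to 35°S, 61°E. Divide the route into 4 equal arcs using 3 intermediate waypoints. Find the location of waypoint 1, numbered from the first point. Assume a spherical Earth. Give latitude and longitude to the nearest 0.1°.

≈ 44.2°S, 50.6°W

From cos δ = sin φ₁ sin φ₂ + cos φ₁ cos φ₂ cos Δλ, the central angle is δ ≈ 1.848 rad (105.9°).
Interpolate at f = 1/4 with slerp weights a = sin((1−f)δ)/sin δ ≈ 1.022, b = sin(fδ)/sin δ ≈ 0.463.
p = a·p₁ + b·p₂ ≈ (0.455, -0.554, -0.698); φ = arcsin(p_z) ≈ -44.23°, λ = atan2(p_y, p_x) ≈ -50.60°.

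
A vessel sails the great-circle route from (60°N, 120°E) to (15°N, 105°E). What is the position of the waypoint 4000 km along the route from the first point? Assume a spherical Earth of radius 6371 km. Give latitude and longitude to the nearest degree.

The haversine formula gives a central angle δ ≈ 0.808 rad (46.3°) between the endpoints. The total great-circle distance is δ·R ≈ 0.808 × 6371 ≈ 5150 km, so the target fraction is f = 4000/5150 ≈ 0.777.
Interpolate at f ≈ 0.777 with slerp weights a = sin((1−f)δ)/sin δ ≈ 0.248, b = sin(fδ)/sin δ ≈ 0.812.
p = a·p₁ + b·p₂ ≈ (-0.265, 0.865, 0.425); φ = arcsin(p_z) ≈ 25.17°, λ = atan2(p_y, p_x) ≈ 107.03°.

≈ (25°N, 107°E)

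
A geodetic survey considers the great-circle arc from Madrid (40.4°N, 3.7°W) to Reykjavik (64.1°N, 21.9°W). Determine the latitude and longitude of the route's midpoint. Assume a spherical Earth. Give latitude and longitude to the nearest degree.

≈ 53°N, 10°W

From cos δ = sin φ₁ sin φ₂ + cos φ₁ cos φ₂ cos Δλ, the central angle is δ ≈ 0.453 rad (26.0°).
Interpolate at f = 1/2 with slerp weights a = sin((1−f)δ)/sin δ ≈ 0.513, b = sin(fδ)/sin δ ≈ 0.513.
p = a·p₁ + b·p₂ ≈ (0.598, -0.109, 0.794); φ = arcsin(p_z) ≈ 52.57°, λ = atan2(p_y, p_x) ≈ -10.31°.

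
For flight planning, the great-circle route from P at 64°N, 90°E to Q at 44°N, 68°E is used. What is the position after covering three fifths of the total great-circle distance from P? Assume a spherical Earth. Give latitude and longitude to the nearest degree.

≈ 52°N, 74°E

Convert each endpoint to a unit vector on the sphere (x = cos φ cos λ, y = cos φ sin λ, z = sin φ).
The central angle between the endpoints is δ = arccos(p₁·p₂) ≈ 0.411 rad (23.5°).
Interpolate at f = 3/5 with slerp weights a = sin((1−f)δ)/sin δ ≈ 0.410, b = sin(fδ)/sin δ ≈ 0.611.
p = a·p₁ + b·p₂ ≈ (0.165, 0.587, 0.793); φ = arcsin(p_z) ≈ 52.43°, λ = atan2(p_y, p_x) ≈ 74.33°.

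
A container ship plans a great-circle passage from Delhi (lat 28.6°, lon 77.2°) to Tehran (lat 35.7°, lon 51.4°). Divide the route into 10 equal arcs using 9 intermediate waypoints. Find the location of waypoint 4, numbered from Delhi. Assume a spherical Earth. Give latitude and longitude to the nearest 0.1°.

From cos δ = sin φ₁ sin φ₂ + cos φ₁ cos φ₂ cos Δλ, the central angle is δ ≈ 0.399 rad (22.9°).
Interpolate at f = 4/10 with slerp weights a = sin((1−f)δ)/sin δ ≈ 0.610, b = sin(fδ)/sin δ ≈ 0.409.
p = a·p₁ + b·p₂ ≈ (0.326, 0.782, 0.531); φ = arcsin(p_z) ≈ 32.07°, λ = atan2(p_y, p_x) ≈ 67.38°.

≈ lat 32.1°, lon 67.4°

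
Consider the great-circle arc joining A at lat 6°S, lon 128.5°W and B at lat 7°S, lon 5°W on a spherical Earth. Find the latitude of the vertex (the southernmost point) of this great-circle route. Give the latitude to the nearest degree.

≈ 14°S

The great circle lies in the plane with unit normal n̂ = (p₁ × p₂)/|p₁ × p₂|.
Here n̂_z ≈ +0.972; the vertex latitude is φ_max = arccos|n̂_z| ≈ 13.5°.
Check via Clairaut: cos φ_max = |cos φ₁| · sin C = cos(6.0°)·sin(102.2°) ≈ 0.972, again giving ≈ 13.5°.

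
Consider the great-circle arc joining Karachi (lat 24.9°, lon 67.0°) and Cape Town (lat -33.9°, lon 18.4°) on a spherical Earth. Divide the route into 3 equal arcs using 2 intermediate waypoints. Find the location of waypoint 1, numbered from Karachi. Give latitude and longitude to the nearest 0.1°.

≈ lat 5.2°, lon 51.2°

From cos δ = sin φ₁ sin φ₂ + cos φ₁ cos φ₂ cos Δλ, the central angle is δ ≈ 1.305 rad (74.7°).
Interpolate at f = 1/3 with slerp weights a = sin((1−f)δ)/sin δ ≈ 0.792, b = sin(fδ)/sin δ ≈ 0.437.
p = a·p₁ + b·p₂ ≈ (0.625, 0.776, 0.090); φ = arcsin(p_z) ≈ 5.16°, λ = atan2(p_y, p_x) ≈ 51.16°.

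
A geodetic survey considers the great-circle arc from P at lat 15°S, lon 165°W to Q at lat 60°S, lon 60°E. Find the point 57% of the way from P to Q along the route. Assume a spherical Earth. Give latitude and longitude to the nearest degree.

≈ lat 63°S, lon 155°E

Convert each endpoint to a unit vector on the sphere (x = cos φ cos λ, y = cos φ sin λ, z = sin φ).
The central angle between the endpoints is δ = arccos(p₁·p₂) ≈ 1.688 rad (96.7°).
Interpolate at f = 0.57 with slerp weights a = sin((1−f)δ)/sin δ ≈ 0.669, b = sin(fδ)/sin δ ≈ 0.826.
p = a·p₁ + b·p₂ ≈ (-0.417, 0.191, -0.889); φ = arcsin(p_z) ≈ -62.70°, λ = atan2(p_y, p_x) ≈ 155.44°.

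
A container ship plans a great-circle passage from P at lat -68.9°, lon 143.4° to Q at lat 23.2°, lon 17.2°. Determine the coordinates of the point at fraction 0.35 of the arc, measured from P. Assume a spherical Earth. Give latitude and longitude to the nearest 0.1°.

≈ lat -51.8°, lon 51.3°

Convert each endpoint to a unit vector on the sphere (x = cos φ cos λ, y = cos φ sin λ, z = sin φ).
The central angle between the endpoints is δ = arccos(p₁·p₂) ≈ 2.169 rad (124.3°).
Interpolate at f = 0.35 with slerp weights a = sin((1−f)δ)/sin δ ≈ 1.194, b = sin(fδ)/sin δ ≈ 0.833.
p = a·p₁ + b·p₂ ≈ (0.386, 0.483, -0.786); φ = arcsin(p_z) ≈ -51.83°, λ = atan2(p_y, p_x) ≈ 51.35°.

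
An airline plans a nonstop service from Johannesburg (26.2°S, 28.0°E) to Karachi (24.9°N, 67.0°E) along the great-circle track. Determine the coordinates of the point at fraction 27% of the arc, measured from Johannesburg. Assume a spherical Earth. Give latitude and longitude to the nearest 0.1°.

≈ (12.6°S, 39.1°E)

From cos δ = sin φ₁ sin φ₂ + cos φ₁ cos φ₂ cos Δλ, the central angle is δ ≈ 1.108 rad (63.5°).
Interpolate at f = 0.27 with slerp weights a = sin((1−f)δ)/sin δ ≈ 0.809, b = sin(fδ)/sin δ ≈ 0.329.
p = a·p₁ + b·p₂ ≈ (0.757, 0.616, -0.218); φ = arcsin(p_z) ≈ -12.61°, λ = atan2(p_y, p_x) ≈ 39.11°.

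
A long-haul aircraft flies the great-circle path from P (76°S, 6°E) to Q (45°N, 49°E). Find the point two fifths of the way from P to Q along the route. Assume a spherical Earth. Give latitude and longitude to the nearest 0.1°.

≈ (28.6°S, 36.4°E)

From cos δ = sin φ₁ sin φ₂ + cos φ₁ cos φ₂ cos Δλ, the central angle is δ ≈ 2.166 rad (124.1°).
Interpolate at f = 2/5 with slerp weights a = sin((1−f)δ)/sin δ ≈ 1.164, b = sin(fδ)/sin δ ≈ 0.921.
p = a·p₁ + b·p₂ ≈ (0.707, 0.521, -0.478); φ = arcsin(p_z) ≈ -28.58°, λ = atan2(p_y, p_x) ≈ 36.37°.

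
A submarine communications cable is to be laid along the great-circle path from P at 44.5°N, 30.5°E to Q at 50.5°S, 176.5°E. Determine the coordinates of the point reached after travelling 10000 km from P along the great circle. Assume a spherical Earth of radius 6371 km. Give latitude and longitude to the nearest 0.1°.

≈ 18.8°S, 100.8°E

The haversine formula gives a central angle δ ≈ 2.731 rad (156.5°) between the endpoints. The total great-circle distance is δ·R ≈ 2.731 × 6371 ≈ 17400 km, so the target fraction is f = 10000/17400 ≈ 0.575.
Interpolate at f ≈ 0.575 with slerp weights a = sin((1−f)δ)/sin δ ≈ 2.299, b = sin(fδ)/sin δ ≈ 2.506.
p = a·p₁ + b·p₂ ≈ (-0.178, 0.930, -0.322); φ = arcsin(p_z) ≈ -18.80°, λ = atan2(p_y, p_x) ≈ 100.85°.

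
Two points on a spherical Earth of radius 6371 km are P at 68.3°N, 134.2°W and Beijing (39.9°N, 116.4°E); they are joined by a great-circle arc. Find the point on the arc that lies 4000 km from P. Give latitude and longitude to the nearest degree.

Write both endpoints as unit vectors p₁, p₂ with components (cos φ cos λ, cos φ sin λ, sin φ).
The central angle between the endpoints is δ = arccos(p₁·p₂) ≈ 1.045 rad (59.9°). The total great-circle distance is δ·R ≈ 1.045 × 6371 ≈ 6659 km, so the target fraction is f = 4000/6659 ≈ 0.601.
Interpolate at f ≈ 0.601 with slerp weights a = sin((1−f)δ)/sin δ ≈ 0.469, b = sin(fδ)/sin δ ≈ 0.679.
p = a·p₁ + b·p₂ ≈ (-0.352, 0.342, 0.871); φ = arcsin(p_z) ≈ 60.57°, λ = atan2(p_y, p_x) ≈ 135.82°.

≈ 61°N, 136°E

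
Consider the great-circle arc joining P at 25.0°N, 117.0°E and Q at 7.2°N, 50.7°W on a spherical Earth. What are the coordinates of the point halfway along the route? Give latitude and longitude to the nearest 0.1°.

≈ 68.1°N, 10.4°E

Write both endpoints as unit vectors p₁, p₂ with components (cos φ cos λ, cos φ sin λ, sin φ).
The central angle between the endpoints is δ = arccos(p₁·p₂) ≈ 2.542 rad (145.6°).
Interpolate at f = 1/2 with slerp weights a = sin((1−f)δ)/sin δ ≈ 1.693, b = sin(fδ)/sin δ ≈ 1.693.
p = a·p₁ + b·p₂ ≈ (0.367, 0.067, 0.928); φ = arcsin(p_z) ≈ 68.08°, λ = atan2(p_y, p_x) ≈ 10.39°.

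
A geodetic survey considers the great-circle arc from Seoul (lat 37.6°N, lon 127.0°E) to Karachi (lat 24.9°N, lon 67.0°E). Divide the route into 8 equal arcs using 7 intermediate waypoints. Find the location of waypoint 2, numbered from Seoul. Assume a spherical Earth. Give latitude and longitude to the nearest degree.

≈ lat 37°N, lon 111°E

Convert each endpoint to a unit vector on the sphere (x = cos φ cos λ, y = cos φ sin λ, z = sin φ).
The central angle between the endpoints is δ = arccos(p₁·p₂) ≈ 0.907 rad (52.0°).
Interpolate at f = 2/8 with slerp weights a = sin((1−f)δ)/sin δ ≈ 0.799, b = sin(fδ)/sin δ ≈ 0.285.
p = a·p₁ + b·p₂ ≈ (-0.280, 0.744, 0.607); φ = arcsin(p_z) ≈ 37.40°, λ = atan2(p_y, p_x) ≈ 110.61°.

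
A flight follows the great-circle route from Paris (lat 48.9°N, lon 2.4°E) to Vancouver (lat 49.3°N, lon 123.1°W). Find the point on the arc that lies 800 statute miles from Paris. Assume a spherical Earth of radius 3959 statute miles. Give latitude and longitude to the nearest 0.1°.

Write both endpoints as unit vectors p₁, p₂ with components (cos φ cos λ, cos φ sin λ, sin φ).
The central angle between the endpoints is δ = arccos(p₁·p₂) ≈ 1.243 rad (71.2°). The total great-circle distance is δ·R ≈ 1.243 × 3959 ≈ 4919 mi, so the target fraction is f = 800/4919 ≈ 0.163.
Interpolate at f ≈ 0.163 with slerp weights a = sin((1−f)δ)/sin δ ≈ 0.911, b = sin(fδ)/sin δ ≈ 0.212.
p = a·p₁ + b·p₂ ≈ (0.523, -0.091, 0.847); φ = arcsin(p_z) ≈ 57.94°, λ = atan2(p_y, p_x) ≈ -9.84°.

≈ lat 57.9°N, lon 9.8°W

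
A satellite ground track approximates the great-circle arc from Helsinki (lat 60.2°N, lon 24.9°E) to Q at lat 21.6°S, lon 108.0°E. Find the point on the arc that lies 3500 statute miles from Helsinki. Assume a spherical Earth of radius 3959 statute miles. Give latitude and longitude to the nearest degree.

Convert each endpoint to a unit vector on the sphere (x = cos φ cos λ, y = cos φ sin λ, z = sin φ).
The central angle between the endpoints is δ = arccos(p₁·p₂) ≈ 1.838 rad (105.3°). The total great-circle distance is δ·R ≈ 1.838 × 3959 ≈ 7276 mi, so the target fraction is f = 3500/7276 ≈ 0.481.
Interpolate at f ≈ 0.481 with slerp weights a = sin((1−f)δ)/sin δ ≈ 0.846, b = sin(fδ)/sin δ ≈ 0.802.
p = a·p₁ + b·p₂ ≈ (0.151, 0.886, 0.439); φ = arcsin(p_z) ≈ 26.02°, λ = atan2(p_y, p_x) ≈ 80.34°.

≈ lat 26°N, lon 80°E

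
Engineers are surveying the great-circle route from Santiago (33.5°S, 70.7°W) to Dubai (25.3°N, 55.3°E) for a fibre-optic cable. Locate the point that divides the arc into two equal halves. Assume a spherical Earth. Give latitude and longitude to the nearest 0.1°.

Convert each endpoint to a unit vector on the sphere (x = cos φ cos λ, y = cos φ sin λ, z = sin φ).
The central angle between the endpoints is δ = arccos(p₁·p₂) ≈ 2.317 rad (132.8°).
Interpolate at f = 1/2 with slerp weights a = sin((1−f)δ)/sin δ ≈ 1.248, b = sin(fδ)/sin δ ≈ 1.248.
p = a·p₁ + b·p₂ ≈ (0.986, -0.055, -0.155); φ = arcsin(p_z) ≈ -8.94°, λ = atan2(p_y, p_x) ≈ -3.17°.

≈ 8.9°S, 3.2°W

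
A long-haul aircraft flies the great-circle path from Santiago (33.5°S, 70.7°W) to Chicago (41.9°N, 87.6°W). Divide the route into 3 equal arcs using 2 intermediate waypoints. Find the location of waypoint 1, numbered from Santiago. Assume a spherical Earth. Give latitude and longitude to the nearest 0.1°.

Write both endpoints as unit vectors p₁, p₂ with components (cos φ cos λ, cos φ sin λ, sin φ).
The central angle between the endpoints is δ = arccos(p₁·p₂) ≈ 1.344 rad (77.0°).
Interpolate at f = 1/3 with slerp weights a = sin((1−f)δ)/sin δ ≈ 0.801, b = sin(fδ)/sin δ ≈ 0.444.
p = a·p₁ + b·p₂ ≈ (0.235, -0.961, -0.145); φ = arcsin(p_z) ≈ -8.36°, λ = atan2(p_y, p_x) ≈ -76.28°.

≈ 8.4°S, 76.3°W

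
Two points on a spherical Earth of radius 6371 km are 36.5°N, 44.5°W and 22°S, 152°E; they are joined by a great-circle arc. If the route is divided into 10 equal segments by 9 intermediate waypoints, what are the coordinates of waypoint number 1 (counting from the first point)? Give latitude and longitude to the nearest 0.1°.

From cos δ = sin φ₁ sin φ₂ + cos φ₁ cos φ₂ cos Δλ, the central angle is δ ≈ 2.786 rad (159.6°).
Interpolate at f = 1/10 with slerp weights a = sin((1−f)δ)/sin δ ≈ 1.702, b = sin(fδ)/sin δ ≈ 0.790.
p = a·p₁ + b·p₂ ≈ (0.329, -0.615, 0.716); φ = arcsin(p_z) ≈ 45.76°, λ = atan2(p_y, p_x) ≈ -61.85°.

≈ 45.8°N, 61.9°W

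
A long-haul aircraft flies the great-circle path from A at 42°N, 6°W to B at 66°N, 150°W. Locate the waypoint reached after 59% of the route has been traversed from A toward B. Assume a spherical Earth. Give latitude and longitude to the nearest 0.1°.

≈ 77.2°N, 54.6°W

From cos δ = sin φ₁ sin φ₂ + cos φ₁ cos φ₂ cos Δλ, the central angle is δ ≈ 1.195 rad (68.5°).
Interpolate at f = 0.59 with slerp weights a = sin((1−f)δ)/sin δ ≈ 0.506, b = sin(fδ)/sin δ ≈ 0.697.
p = a·p₁ + b·p₂ ≈ (0.129, -0.181, 0.975); φ = arcsin(p_z) ≈ 77.17°, λ = atan2(p_y, p_x) ≈ -54.63°.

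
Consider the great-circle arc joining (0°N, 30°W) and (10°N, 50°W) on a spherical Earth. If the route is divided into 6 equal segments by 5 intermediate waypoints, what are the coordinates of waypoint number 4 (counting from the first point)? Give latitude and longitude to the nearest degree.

≈ (7°N, 43°W)

From cos δ = sin φ₁ sin φ₂ + cos φ₁ cos φ₂ cos Δλ, the central angle is δ ≈ 0.389 rad (22.3°).
Interpolate at f = 4/6 with slerp weights a = sin((1−f)δ)/sin δ ≈ 0.341, b = sin(fδ)/sin δ ≈ 0.676.
p = a·p₁ + b·p₂ ≈ (0.723, -0.681, 0.117); φ = arcsin(p_z) ≈ 6.74°, λ = atan2(p_y, p_x) ≈ -43.26°.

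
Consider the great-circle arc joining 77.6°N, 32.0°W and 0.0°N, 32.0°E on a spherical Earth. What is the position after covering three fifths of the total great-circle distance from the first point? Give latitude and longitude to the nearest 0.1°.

Convert each endpoint to a unit vector on the sphere (x = cos φ cos λ, y = cos φ sin λ, z = sin φ).
The central angle between the endpoints is δ = arccos(p₁·p₂) ≈ 1.477 rad (84.6°).
Interpolate at f = 3/5 with slerp weights a = sin((1−f)δ)/sin δ ≈ 0.559, b = sin(fδ)/sin δ ≈ 0.778.
p = a·p₁ + b·p₂ ≈ (0.762, 0.349, 0.546); φ = arcsin(p_z) ≈ 33.11°, λ = atan2(p_y, p_x) ≈ 24.59°.

≈ 33.1°N, 24.6°E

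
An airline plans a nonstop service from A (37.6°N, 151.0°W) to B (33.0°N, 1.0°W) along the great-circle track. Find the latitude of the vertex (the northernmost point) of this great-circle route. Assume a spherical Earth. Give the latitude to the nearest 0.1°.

≈ 70.0°N

The great circle lies in the plane with unit normal n̂ = (p₁ × p₂)/|p₁ × p₂|.
Here n̂_z ≈ +0.343; the vertex latitude is φ_max = arccos|n̂_z| ≈ 70.0°.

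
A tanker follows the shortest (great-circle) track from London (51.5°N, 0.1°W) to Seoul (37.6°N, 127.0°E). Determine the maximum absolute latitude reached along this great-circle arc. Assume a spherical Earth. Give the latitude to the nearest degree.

≈ 66°N

The great circle lies in the plane with unit normal n̂ = (p₁ × p₂)/|p₁ × p₂|.
Here n̂_z ≈ +0.400; the vertex latitude is φ_max = arccos|n̂_z| ≈ 66.4°.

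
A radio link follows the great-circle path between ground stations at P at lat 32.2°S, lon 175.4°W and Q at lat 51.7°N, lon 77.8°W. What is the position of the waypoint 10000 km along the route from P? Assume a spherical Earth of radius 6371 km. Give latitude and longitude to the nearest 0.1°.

≈ lat 36.9°N, lon 113.7°W

Convert each endpoint to a unit vector on the sphere (x = cos φ cos λ, y = cos φ sin λ, z = sin φ).
The central angle between the endpoints is δ = arccos(p₁·p₂) ≈ 2.080 rad (119.2°). The total great-circle distance is δ·R ≈ 2.080 × 6371 ≈ 13252 km, so the target fraction is f = 10000/13252 ≈ 0.755.
Interpolate at f ≈ 0.755 with slerp weights a = sin((1−f)δ)/sin δ ≈ 0.560, b = sin(fδ)/sin δ ≈ 1.145.
p = a·p₁ + b·p₂ ≈ (-0.322, -0.732, 0.601); φ = arcsin(p_z) ≈ 36.92°, λ = atan2(p_y, p_x) ≈ -113.75°.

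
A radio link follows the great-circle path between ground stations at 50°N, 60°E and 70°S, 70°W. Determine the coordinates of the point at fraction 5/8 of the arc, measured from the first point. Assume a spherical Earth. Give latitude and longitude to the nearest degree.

≈ 37°S, 20°E

Write both endpoints as unit vectors p₁, p₂ with components (cos φ cos λ, cos φ sin λ, sin φ).
The central angle between the endpoints is δ = arccos(p₁·p₂) ≈ 2.608 rad (149.4°).
Interpolate at f = 5/8 with slerp weights a = sin((1−f)δ)/sin δ ≈ 1.632, b = sin(fδ)/sin δ ≈ 1.964.
p = a·p₁ + b·p₂ ≈ (0.754, 0.277, -0.595); φ = arcsin(p_z) ≈ -36.54°, λ = atan2(p_y, p_x) ≈ 20.18°.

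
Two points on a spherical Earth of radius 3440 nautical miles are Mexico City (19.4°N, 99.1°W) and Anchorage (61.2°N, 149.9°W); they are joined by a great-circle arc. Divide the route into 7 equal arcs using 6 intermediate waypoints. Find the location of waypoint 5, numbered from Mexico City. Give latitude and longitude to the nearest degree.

≈ 52°N, 127°W

The haversine formula gives a central angle δ ≈ 0.954 rad (54.7°) between the endpoints.
Interpolate at f = 5/7 with slerp weights a = sin((1−f)δ)/sin δ ≈ 0.330, b = sin(fδ)/sin δ ≈ 0.772.
p = a·p₁ + b·p₂ ≈ (-0.371, -0.494, 0.786); φ = arcsin(p_z) ≈ 51.84°, λ = atan2(p_y, p_x) ≈ -126.92°.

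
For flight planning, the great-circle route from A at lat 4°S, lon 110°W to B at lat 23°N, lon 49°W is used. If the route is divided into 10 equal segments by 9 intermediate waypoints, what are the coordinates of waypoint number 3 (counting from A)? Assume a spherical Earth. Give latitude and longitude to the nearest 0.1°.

Write both endpoints as unit vectors p₁, p₂ with components (cos φ cos λ, cos φ sin λ, sin φ).
The central angle between the endpoints is δ = arccos(p₁·p₂) ≈ 1.140 rad (65.3°).
Interpolate at f = 3/10 with slerp weights a = sin((1−f)δ)/sin δ ≈ 0.788, b = sin(fδ)/sin δ ≈ 0.369.
p = a·p₁ + b·p₂ ≈ (-0.046, -0.995, 0.089); φ = arcsin(p_z) ≈ 5.12°, λ = atan2(p_y, p_x) ≈ -92.64°.

≈ lat 5.1°N, lon 92.6°W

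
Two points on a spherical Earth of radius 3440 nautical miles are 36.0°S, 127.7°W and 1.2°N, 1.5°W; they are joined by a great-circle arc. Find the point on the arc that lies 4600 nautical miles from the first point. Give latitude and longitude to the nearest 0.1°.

Write both endpoints as unit vectors p₁, p₂ with components (cos φ cos λ, cos φ sin λ, sin φ).
The central angle between the endpoints is δ = arccos(p₁·p₂) ≈ 2.083 rad (119.3°). The total great-circle distance is δ·R ≈ 2.083 × 3440 ≈ 7165 nmi, so the target fraction is f = 4600/7165 ≈ 0.642.
Interpolate at f ≈ 0.642 with slerp weights a = sin((1−f)δ)/sin δ ≈ 0.778, b = sin(fδ)/sin δ ≈ 1.116.
p = a·p₁ + b·p₂ ≈ (0.730, -0.527, -0.434); φ = arcsin(p_z) ≈ -25.73°, λ = atan2(p_y, p_x) ≈ -35.84°.

≈ 25.7°S, 35.8°W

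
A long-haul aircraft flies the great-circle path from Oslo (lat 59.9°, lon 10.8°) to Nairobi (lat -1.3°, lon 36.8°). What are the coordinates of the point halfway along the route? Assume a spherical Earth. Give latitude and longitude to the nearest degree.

Convert each endpoint to a unit vector on the sphere (x = cos φ cos λ, y = cos φ sin λ, z = sin φ).
The central angle between the endpoints is δ = arccos(p₁·p₂) ≈ 1.125 rad (64.5°).
Interpolate at f = 1/2 with slerp weights a = sin((1−f)δ)/sin δ ≈ 0.591, b = sin(fδ)/sin δ ≈ 0.591.
p = a·p₁ + b·p₂ ≈ (0.764, 0.410, 0.498); φ = arcsin(p_z) ≈ 29.87°, λ = atan2(p_y, p_x) ≈ 28.18°.

≈ lat 30°, lon 28°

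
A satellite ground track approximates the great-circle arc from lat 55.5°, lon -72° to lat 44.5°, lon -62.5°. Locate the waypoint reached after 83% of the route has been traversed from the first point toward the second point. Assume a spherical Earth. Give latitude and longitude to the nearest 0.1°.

Write both endpoints as unit vectors p₁, p₂ with components (cos φ cos λ, cos φ sin λ, sin φ).
The central angle between the endpoints is δ = arccos(p₁·p₂) ≈ 0.219 rad (12.6°).
Interpolate at f = 0.83 with slerp weights a = sin((1−f)δ)/sin δ ≈ 0.171, b = sin(fδ)/sin δ ≈ 0.832.
p = a·p₁ + b·p₂ ≈ (0.304, -0.619, 0.724); φ = arcsin(p_z) ≈ 46.42°, λ = atan2(p_y, p_x) ≈ -63.83°.

≈ lat 46.4°, lon -63.8°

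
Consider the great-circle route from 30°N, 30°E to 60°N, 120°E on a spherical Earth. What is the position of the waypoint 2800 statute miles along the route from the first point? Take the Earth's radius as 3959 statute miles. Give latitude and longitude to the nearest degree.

Write both endpoints as unit vectors p₁, p₂ with components (cos φ cos λ, cos φ sin λ, sin φ).
The central angle between the endpoints is δ = arccos(p₁·p₂) ≈ 1.123 rad (64.3°). The total great-circle distance is δ·R ≈ 1.123 × 3959 ≈ 4446 mi, so the target fraction is f = 2800/4446 ≈ 0.630.
Interpolate at f ≈ 0.630 with slerp weights a = sin((1−f)δ)/sin δ ≈ 0.448, b = sin(fδ)/sin δ ≈ 0.721.
p = a·p₁ + b·p₂ ≈ (0.156, 0.506, 0.848); φ = arcsin(p_z) ≈ 58.02°, λ = atan2(p_y, p_x) ≈ 72.89°.

≈ 58°N, 73°E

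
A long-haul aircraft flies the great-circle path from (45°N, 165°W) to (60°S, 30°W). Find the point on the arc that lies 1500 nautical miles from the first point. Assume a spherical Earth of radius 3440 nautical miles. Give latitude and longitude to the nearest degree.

From cos δ = sin φ₁ sin φ₂ + cos φ₁ cos φ₂ cos Δλ, the central angle is δ ≈ 2.611 rad (149.6°). The total great-circle distance is δ·R ≈ 2.611 × 3440 ≈ 8981 nmi, so the target fraction is f = 1500/8981 ≈ 0.167.
Interpolate at f ≈ 0.167 with slerp weights a = sin((1−f)δ)/sin δ ≈ 1.626, b = sin(fδ)/sin δ ≈ 0.834.
p = a·p₁ + b·p₂ ≈ (-0.749, -0.506, 0.427); φ = arcsin(p_z) ≈ 25.29°, λ = atan2(p_y, p_x) ≈ -145.96°.

≈ (25°N, 146°W)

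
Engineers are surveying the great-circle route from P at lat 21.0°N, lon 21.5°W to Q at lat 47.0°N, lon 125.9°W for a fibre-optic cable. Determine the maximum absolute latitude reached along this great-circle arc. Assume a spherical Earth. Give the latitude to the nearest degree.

The great circle lies in the plane with unit normal n̂ = (p₁ × p₂)/|p₁ × p₂|.
Here n̂_z ≈ -0.620; the vertex latitude is φ_max = arccos|n̂_z| ≈ 51.7°.
Check via Clairaut: cos φ_max = |cos φ₁| · sin C = cos(21.0°)·sin(41.6°) ≈ 0.620, again giving ≈ 51.7°.

≈ 52°N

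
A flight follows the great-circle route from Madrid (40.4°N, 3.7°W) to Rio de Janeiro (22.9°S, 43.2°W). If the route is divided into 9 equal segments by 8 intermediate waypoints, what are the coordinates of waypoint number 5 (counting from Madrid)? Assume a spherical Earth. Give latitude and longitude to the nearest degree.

≈ (6°N, 27°W)

The haversine formula gives a central angle δ ≈ 1.277 rad (73.2°) between the endpoints.
Interpolate at f = 5/9 with slerp weights a = sin((1−f)δ)/sin δ ≈ 0.562, b = sin(fδ)/sin δ ≈ 0.681.
p = a·p₁ + b·p₂ ≈ (0.884, -0.457, 0.099); φ = arcsin(p_z) ≈ 5.69°, λ = atan2(p_y, p_x) ≈ -27.33°.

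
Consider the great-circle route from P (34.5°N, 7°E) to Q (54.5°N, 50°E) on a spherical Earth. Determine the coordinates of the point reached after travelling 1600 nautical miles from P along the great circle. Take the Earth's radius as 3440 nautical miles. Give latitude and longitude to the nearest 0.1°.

≈ (51.1°N, 35.9°E)

From cos δ = sin φ₁ sin φ₂ + cos φ₁ cos φ₂ cos Δλ, the central angle is δ ≈ 0.625 rad (35.8°). The total great-circle distance is δ·R ≈ 0.625 × 3440 ≈ 2149 nmi, so the target fraction is f = 1600/2149 ≈ 0.745.
Interpolate at f ≈ 0.745 with slerp weights a = sin((1−f)δ)/sin δ ≈ 0.272, b = sin(fδ)/sin δ ≈ 0.767.
p = a·p₁ + b·p₂ ≈ (0.509, 0.368, 0.778); φ = arcsin(p_z) ≈ 51.10°, λ = atan2(p_y, p_x) ≈ 35.92°.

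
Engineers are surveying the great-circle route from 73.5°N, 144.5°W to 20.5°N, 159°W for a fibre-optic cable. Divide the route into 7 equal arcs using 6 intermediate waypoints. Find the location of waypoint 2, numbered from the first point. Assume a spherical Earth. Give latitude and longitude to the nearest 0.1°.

≈ 58.5°N, 153.0°W

Write both endpoints as unit vectors p₁, p₂ with components (cos φ cos λ, cos φ sin λ, sin φ).
The central angle between the endpoints is δ = arccos(p₁·p₂) ≈ 0.936 rad (53.6°).
Interpolate at f = 2/7 with slerp weights a = sin((1−f)δ)/sin δ ≈ 0.770, b = sin(fδ)/sin δ ≈ 0.328.
p = a·p₁ + b·p₂ ≈ (-0.465, -0.237, 0.853); φ = arcsin(p_z) ≈ 58.54°, λ = atan2(p_y, p_x) ≈ -152.98°.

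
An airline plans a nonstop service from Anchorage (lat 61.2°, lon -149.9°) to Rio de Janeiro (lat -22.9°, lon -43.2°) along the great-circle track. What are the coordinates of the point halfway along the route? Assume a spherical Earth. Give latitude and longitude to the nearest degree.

≈ lat 28°, lon -74°

Convert each endpoint to a unit vector on the sphere (x = cos φ cos λ, y = cos φ sin λ, z = sin φ).
The central angle between the endpoints is δ = arccos(p₁·p₂) ≈ 2.058 rad (117.9°).
Interpolate at f = 1/2 with slerp weights a = sin((1−f)δ)/sin δ ≈ 0.970, b = sin(fδ)/sin δ ≈ 0.970.
p = a·p₁ + b·p₂ ≈ (0.247, -0.846, 0.473); φ = arcsin(p_z) ≈ 28.20°, λ = atan2(p_y, p_x) ≈ -73.72°.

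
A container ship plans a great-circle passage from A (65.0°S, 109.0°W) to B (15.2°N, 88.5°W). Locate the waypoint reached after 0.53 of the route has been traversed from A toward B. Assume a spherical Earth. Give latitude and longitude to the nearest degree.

Write both endpoints as unit vectors p₁, p₂ with components (cos φ cos λ, cos φ sin λ, sin φ).
The central angle between the endpoints is δ = arccos(p₁·p₂) ≈ 1.426 rad (81.7°).
Interpolate at f = 0.53 with slerp weights a = sin((1−f)δ)/sin δ ≈ 0.628, b = sin(fδ)/sin δ ≈ 0.693.
p = a·p₁ + b·p₂ ≈ (-0.069, -0.919, -0.387); φ = arcsin(p_z) ≈ -22.78°, λ = atan2(p_y, p_x) ≈ -94.28°.

≈ (23°S, 94°W)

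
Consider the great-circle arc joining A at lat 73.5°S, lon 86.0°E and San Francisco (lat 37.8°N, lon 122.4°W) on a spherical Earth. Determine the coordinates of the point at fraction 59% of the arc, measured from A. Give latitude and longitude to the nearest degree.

≈ lat 19°S, lon 134°W

Write both endpoints as unit vectors p₁, p₂ with components (cos φ cos λ, cos φ sin λ, sin φ).
The central angle between the endpoints is δ = arccos(p₁·p₂) ≈ 2.474 rad (141.7°).
Interpolate at f = 0.59 with slerp weights a = sin((1−f)δ)/sin δ ≈ 1.371, b = sin(fδ)/sin δ ≈ 1.604.
p = a·p₁ + b·p₂ ≈ (-0.652, -0.682, -0.331); φ = arcsin(p_z) ≈ -19.32°, λ = atan2(p_y, p_x) ≈ -133.72°.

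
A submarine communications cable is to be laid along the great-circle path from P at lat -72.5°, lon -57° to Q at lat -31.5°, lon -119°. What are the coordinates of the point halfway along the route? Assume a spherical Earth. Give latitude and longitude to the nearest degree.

≈ lat -55°, lon -104°

The haversine formula gives a central angle δ ≈ 0.904 rad (51.8°) between the endpoints.
Interpolate at f = 1/2 with slerp weights a = sin((1−f)δ)/sin δ ≈ 0.556, b = sin(fδ)/sin δ ≈ 0.556.
p = a·p₁ + b·p₂ ≈ (-0.139, -0.555, -0.820); φ = arcsin(p_z) ≈ -55.13°, λ = atan2(p_y, p_x) ≈ -104.04°.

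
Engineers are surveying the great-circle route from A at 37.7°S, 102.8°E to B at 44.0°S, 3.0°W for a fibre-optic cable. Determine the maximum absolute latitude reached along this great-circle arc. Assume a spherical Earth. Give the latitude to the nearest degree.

The great circle lies in the plane with unit normal n̂ = (p₁ × p₂)/|p₁ × p₂|.
Here n̂_z ≈ -0.569; the vertex latitude is φ_max = arccos|n̂_z| ≈ 55.3°.
Check via Clairaut: cos φ_max = |cos φ₁| · sin C = cos(37.7°)·sin(134.0°) ≈ 0.569, again giving ≈ 55.3°.

≈ 55°S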